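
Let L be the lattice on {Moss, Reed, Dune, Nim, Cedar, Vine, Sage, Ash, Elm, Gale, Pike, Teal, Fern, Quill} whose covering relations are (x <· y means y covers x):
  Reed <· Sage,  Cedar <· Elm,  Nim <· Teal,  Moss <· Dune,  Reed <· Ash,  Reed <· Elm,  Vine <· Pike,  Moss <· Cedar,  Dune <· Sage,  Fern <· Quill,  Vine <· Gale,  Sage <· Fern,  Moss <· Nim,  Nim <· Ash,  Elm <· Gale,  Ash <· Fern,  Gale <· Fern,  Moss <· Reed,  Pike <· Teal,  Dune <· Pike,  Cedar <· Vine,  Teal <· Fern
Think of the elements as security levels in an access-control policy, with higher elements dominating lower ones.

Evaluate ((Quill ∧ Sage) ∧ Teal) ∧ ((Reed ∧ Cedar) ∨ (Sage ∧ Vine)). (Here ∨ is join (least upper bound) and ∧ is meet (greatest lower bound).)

Moss

Quill ∧ Sage = Sage
Sage ∧ Teal = Dune
Reed ∧ Cedar = Moss
Sage ∧ Vine = Moss
Moss ∨ Moss = Moss
Dune ∧ Moss = Moss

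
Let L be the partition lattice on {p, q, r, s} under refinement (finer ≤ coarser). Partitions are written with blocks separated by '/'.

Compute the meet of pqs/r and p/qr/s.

p/q/r/s

Common lower bounds of {pqs/r, p/qr/s}: p/q/r/s.
The greatest among these is p/q/r/s.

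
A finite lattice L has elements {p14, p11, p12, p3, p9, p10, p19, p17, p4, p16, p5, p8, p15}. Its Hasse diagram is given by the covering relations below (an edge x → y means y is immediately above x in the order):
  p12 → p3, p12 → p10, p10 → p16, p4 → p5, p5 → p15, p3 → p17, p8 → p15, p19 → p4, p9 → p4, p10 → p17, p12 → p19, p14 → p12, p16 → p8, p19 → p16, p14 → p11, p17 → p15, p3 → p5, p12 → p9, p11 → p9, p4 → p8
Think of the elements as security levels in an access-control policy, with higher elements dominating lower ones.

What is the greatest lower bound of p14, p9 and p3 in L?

Common lower bounds of {p14, p9, p3}: p14.
The greatest among these is p14.

p14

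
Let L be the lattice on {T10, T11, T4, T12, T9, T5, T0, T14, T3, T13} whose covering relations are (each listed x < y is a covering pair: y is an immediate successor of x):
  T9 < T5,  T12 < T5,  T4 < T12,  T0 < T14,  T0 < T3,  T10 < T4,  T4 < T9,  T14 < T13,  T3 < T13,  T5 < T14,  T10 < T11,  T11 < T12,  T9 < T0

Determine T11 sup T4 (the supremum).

T12

Common upper bounds of {T11, T4}: T12, T13, T14, T5.
The least among these is T12.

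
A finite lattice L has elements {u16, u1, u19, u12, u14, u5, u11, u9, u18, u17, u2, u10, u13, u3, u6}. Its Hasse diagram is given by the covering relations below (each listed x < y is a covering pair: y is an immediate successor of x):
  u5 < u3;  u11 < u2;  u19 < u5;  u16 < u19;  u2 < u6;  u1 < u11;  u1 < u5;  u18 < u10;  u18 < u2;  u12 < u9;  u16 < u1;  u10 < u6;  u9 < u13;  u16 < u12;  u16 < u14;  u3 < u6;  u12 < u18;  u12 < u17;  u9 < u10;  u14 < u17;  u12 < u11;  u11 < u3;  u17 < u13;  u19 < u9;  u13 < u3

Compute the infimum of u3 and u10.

Common lower bounds of {u3, u10}: u12, u16, u19, u9.
The greatest among these is u9.

u9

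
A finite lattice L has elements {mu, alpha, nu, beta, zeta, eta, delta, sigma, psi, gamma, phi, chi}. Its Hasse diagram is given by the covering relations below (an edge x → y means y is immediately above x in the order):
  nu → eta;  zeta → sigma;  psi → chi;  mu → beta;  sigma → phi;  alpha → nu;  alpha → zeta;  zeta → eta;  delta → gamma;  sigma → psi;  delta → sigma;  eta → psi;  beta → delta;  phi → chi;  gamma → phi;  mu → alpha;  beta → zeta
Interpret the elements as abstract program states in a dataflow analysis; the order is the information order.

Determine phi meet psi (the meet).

sigma

Common lower bounds of {phi, psi}: alpha, beta, delta, mu, sigma, zeta.
The greatest among these is sigma.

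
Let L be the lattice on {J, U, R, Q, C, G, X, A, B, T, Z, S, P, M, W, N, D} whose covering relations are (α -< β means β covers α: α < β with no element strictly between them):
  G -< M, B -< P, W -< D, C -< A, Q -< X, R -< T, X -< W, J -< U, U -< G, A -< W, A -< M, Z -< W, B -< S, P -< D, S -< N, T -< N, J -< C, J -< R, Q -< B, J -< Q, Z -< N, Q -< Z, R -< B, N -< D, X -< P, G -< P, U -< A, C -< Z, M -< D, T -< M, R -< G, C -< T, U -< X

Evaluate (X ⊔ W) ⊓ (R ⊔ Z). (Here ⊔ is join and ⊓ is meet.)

Z

X ∨ W = W
R ∨ Z = N
W ∧ N = Z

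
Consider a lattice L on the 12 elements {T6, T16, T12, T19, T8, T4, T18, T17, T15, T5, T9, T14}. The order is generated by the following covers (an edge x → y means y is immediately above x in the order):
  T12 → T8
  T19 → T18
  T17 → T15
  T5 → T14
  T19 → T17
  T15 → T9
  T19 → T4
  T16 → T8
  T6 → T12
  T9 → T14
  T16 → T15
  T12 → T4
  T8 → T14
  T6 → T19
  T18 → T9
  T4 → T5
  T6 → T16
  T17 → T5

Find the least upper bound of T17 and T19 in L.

Common upper bounds of {T17, T19}: T14, T15, T17, T5, T9.
The least among these is T17.

T17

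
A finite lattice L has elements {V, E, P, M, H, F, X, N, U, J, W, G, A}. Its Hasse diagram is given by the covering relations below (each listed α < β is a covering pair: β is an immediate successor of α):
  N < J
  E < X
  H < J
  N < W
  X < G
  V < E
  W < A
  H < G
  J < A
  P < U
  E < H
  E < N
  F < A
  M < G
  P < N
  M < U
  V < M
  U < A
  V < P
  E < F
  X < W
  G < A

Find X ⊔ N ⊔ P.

W

Common upper bounds of {X, N, P}: A, W.
The least among these is W.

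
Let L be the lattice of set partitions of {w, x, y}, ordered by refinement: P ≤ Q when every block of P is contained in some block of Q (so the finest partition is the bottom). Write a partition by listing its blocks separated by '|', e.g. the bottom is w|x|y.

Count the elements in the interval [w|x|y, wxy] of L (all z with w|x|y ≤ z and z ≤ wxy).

The interval [w|x|y, wxy] = {wxy, wx|y, wy|x, w|xy, w|x|y}, which has 5 elements.

5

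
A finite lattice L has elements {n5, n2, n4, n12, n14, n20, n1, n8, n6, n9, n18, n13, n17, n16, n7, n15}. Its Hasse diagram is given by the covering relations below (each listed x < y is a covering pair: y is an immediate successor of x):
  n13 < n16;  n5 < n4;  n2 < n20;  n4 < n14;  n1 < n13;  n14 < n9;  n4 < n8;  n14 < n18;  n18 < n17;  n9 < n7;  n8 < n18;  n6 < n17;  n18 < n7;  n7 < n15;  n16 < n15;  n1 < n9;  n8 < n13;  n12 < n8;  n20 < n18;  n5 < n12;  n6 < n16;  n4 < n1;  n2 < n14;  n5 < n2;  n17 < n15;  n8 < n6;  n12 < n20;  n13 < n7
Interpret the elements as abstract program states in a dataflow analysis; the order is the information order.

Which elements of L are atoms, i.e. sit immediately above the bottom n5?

The atoms are exactly the elements that cover n5: n12, n2, n4.

n12, n2, n4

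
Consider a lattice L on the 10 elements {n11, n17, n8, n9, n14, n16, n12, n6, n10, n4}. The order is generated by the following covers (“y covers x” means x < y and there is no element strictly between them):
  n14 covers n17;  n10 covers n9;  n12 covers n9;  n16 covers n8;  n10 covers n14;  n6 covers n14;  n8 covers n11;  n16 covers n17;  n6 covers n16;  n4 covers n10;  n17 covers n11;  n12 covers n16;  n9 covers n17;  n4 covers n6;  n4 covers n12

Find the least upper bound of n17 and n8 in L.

n16

Common upper bounds of {n17, n8}: n12, n16, n4, n6.
The least among these is n16.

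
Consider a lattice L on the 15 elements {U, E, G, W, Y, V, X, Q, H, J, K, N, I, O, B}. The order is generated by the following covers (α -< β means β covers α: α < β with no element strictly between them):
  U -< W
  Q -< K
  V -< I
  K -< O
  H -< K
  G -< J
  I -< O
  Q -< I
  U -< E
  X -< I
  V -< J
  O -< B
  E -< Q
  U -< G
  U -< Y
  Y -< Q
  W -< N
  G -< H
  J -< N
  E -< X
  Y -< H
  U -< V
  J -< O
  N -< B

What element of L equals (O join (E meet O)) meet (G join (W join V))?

E ∧ O = E
O ∨ E = O
W ∨ V = N
G ∨ N = N
O ∧ N = J

J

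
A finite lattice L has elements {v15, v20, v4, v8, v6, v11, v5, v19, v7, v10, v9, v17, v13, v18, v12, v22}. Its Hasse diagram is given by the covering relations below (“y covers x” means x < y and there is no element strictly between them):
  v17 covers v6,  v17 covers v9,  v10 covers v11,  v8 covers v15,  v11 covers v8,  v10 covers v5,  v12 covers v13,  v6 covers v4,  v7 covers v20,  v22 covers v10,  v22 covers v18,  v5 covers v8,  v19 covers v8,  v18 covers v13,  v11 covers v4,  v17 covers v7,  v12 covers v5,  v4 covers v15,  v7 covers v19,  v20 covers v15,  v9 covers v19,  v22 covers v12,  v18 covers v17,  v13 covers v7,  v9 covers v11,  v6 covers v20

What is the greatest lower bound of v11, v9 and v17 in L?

Common lower bounds of {v11, v9, v17}: v11, v15, v4, v8.
The greatest among these is v11.

v11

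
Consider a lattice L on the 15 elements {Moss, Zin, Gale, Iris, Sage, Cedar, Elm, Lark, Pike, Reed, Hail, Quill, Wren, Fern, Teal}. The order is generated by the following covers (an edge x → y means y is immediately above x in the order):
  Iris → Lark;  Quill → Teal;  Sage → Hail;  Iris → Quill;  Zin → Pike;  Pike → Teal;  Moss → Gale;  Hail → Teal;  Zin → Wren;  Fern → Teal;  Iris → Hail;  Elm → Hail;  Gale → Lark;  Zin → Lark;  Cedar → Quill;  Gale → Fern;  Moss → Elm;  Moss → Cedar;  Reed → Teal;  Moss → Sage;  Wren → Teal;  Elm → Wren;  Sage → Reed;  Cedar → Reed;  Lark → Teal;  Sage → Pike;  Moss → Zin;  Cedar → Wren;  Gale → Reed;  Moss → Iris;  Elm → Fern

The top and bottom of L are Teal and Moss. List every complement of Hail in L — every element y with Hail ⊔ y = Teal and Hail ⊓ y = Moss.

Cedar, Gale, Zin

Need y with Hail ∨ y = Teal and Hail ∧ y = Moss.
Checking each element gives: Cedar, Gale, Zin.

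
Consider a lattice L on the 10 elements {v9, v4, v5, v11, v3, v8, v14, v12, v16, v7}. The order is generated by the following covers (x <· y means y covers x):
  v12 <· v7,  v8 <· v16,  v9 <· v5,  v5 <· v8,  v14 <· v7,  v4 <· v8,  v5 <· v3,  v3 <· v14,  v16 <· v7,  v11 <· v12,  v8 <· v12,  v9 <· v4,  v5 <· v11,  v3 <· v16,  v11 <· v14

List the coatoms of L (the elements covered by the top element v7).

v12, v14, v16

The coatoms are exactly the elements covered by v7: v12, v14, v16.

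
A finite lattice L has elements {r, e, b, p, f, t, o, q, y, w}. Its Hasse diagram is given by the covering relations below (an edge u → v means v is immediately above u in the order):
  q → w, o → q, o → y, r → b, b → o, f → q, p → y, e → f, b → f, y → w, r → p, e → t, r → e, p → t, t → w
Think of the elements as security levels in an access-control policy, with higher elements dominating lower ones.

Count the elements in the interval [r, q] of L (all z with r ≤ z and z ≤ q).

The interval [r, q] = {b, e, f, o, q, r}, which has 6 elements.

6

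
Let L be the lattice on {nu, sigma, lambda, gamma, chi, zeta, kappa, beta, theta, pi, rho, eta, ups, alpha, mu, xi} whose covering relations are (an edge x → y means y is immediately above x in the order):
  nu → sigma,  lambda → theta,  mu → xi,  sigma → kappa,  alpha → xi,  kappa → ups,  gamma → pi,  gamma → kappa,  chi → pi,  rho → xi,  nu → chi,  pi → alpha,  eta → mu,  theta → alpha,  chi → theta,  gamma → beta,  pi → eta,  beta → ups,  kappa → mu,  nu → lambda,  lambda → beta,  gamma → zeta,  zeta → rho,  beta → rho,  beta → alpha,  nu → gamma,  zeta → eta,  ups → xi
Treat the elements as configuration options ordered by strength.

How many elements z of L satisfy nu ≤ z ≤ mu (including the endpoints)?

9

The interval [nu, mu] = {chi, eta, gamma, kappa, mu, nu, pi, sigma, zeta}, which has 9 elements.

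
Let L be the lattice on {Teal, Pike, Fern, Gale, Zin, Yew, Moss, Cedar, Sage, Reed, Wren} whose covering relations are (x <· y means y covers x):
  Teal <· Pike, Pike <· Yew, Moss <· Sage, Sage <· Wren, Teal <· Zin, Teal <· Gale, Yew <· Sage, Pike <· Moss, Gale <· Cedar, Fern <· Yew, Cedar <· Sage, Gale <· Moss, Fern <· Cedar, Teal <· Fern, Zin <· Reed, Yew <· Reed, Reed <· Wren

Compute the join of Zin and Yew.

Common upper bounds of {Zin, Yew}: Reed, Wren.
The least among these is Reed.

Reed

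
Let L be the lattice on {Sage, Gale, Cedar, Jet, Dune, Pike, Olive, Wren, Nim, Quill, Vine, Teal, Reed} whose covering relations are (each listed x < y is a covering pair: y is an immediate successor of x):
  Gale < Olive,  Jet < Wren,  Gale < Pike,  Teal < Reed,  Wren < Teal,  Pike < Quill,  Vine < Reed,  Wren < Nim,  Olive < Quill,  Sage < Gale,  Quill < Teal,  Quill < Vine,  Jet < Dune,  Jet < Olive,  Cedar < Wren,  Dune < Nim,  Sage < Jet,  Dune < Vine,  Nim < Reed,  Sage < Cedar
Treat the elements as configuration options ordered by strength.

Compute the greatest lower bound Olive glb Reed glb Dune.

Common lower bounds of {Olive, Reed, Dune}: Jet, Sage.
The greatest among these is Jet.

Jet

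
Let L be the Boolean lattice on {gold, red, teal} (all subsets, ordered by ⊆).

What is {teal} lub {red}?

{red,teal}

Common upper bounds of {{teal}, {red}}: {gold,red,teal}, {red,teal}.
The least among these is {red,teal}.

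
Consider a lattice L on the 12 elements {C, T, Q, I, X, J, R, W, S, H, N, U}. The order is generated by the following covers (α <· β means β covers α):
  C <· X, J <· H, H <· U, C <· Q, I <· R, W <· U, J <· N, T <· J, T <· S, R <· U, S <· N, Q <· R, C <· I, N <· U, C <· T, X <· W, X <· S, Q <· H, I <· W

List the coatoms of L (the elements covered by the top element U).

H, N, R, W

The coatoms are exactly the elements covered by U: H, N, R, W.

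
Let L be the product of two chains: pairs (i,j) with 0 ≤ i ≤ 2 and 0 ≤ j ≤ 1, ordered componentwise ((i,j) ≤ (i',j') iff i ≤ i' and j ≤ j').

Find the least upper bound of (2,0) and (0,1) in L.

(2,1)

Common upper bounds of {(2,0), (0,1)}: (2,1).
The least among these is (2,1).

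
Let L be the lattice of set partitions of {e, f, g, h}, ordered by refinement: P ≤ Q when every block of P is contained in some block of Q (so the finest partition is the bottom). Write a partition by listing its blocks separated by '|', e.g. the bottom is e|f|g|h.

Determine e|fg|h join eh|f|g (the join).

The join of e|fg|h and eh|f|g merges any blocks that overlap across the partitions, giving eh|fg.

eh|fg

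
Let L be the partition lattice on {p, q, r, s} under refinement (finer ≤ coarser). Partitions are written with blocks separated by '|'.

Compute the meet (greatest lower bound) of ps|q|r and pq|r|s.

p|q|r|s

Common lower bounds of {ps|q|r, pq|r|s}: p|q|r|s.
The greatest among these is p|q|r|s.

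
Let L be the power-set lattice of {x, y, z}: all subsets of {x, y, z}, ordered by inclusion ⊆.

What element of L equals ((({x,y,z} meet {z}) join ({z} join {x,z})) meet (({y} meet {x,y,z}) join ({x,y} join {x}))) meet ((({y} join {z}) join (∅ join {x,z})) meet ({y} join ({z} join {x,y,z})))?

{x}

{x,y,z} ∧ {z} = {z}
{z} ∨ {x,z} = {x,z}
{z} ∨ {x,z} = {x,z}
{y} ∧ {x,y,z} = {y}
{x,y} ∨ {x} = {x,y}
{y} ∨ {x,y} = {x,y}
{x,z} ∧ {x,y} = {x}
{y} ∨ {z} = {y,z}
∅ ∨ {x,z} = {x,z}
{y,z} ∨ {x,z} = {x,y,z}
{z} ∨ {x,y,z} = {x,y,z}
{y} ∨ {x,y,z} = {x,y,z}
{x,y,z} ∧ {x,y,z} = {x,y,z}
{x} ∧ {x,y,z} = {x}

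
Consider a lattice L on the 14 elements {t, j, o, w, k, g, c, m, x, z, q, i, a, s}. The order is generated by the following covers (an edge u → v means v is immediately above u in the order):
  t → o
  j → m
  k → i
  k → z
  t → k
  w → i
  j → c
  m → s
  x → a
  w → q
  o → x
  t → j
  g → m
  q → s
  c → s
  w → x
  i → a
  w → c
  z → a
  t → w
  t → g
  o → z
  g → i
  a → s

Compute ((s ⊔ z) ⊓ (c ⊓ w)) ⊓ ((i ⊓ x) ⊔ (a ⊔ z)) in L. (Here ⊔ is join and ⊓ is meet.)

w

s ∨ z = s
c ∧ w = w
s ∧ w = w
i ∧ x = w
a ∨ z = a
w ∨ a = a
w ∧ a = w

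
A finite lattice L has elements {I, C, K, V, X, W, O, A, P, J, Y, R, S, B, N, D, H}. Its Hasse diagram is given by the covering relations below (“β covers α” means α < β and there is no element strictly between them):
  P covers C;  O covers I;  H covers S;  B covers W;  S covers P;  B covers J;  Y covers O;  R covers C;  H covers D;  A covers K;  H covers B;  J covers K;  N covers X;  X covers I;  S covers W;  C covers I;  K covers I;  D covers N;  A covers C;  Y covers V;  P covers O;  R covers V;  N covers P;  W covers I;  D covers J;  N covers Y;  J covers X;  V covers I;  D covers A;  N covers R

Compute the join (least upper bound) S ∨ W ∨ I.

S

Common upper bounds of {S, W, I}: H, S.
The least among these is S.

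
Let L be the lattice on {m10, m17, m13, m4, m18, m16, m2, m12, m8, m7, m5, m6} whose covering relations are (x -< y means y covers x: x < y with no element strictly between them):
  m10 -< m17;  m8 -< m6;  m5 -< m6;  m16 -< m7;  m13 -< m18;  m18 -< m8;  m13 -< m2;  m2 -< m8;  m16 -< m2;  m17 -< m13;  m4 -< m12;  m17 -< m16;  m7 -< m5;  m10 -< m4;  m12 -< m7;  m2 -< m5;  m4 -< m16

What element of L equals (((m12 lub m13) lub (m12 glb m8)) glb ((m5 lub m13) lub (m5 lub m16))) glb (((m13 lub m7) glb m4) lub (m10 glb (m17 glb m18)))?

m4

m12 ∨ m13 = m5
m12 ∧ m8 = m4
m5 ∨ m4 = m5
m5 ∨ m13 = m5
m5 ∨ m16 = m5
m5 ∨ m5 = m5
m5 ∧ m5 = m5
m13 ∨ m7 = m5
m5 ∧ m4 = m4
m17 ∧ m18 = m17
m10 ∧ m17 = m10
m4 ∨ m10 = m4
m5 ∧ m4 = m4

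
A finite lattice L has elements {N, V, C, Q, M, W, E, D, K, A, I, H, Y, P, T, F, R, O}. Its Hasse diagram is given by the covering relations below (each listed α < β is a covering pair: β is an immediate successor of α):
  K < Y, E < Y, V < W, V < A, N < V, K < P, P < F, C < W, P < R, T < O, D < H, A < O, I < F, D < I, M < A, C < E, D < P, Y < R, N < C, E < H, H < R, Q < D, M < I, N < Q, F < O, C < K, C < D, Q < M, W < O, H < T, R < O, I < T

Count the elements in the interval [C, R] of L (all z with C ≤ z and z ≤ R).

The interval [C, R] = {C, D, E, H, K, P, R, Y}, which has 8 elements.

8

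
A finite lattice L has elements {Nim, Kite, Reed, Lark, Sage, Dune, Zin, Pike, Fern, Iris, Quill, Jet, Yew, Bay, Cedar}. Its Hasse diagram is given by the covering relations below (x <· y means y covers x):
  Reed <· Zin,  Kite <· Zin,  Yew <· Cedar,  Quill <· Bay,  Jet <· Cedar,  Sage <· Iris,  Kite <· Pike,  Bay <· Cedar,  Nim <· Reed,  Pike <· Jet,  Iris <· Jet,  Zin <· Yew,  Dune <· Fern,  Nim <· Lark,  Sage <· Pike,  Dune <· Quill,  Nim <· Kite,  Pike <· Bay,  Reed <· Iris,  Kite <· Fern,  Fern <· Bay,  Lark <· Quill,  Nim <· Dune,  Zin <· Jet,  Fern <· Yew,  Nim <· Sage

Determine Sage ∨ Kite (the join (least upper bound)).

Pike

Common upper bounds of {Sage, Kite}: Bay, Cedar, Jet, Pike.
The least among these is Pike.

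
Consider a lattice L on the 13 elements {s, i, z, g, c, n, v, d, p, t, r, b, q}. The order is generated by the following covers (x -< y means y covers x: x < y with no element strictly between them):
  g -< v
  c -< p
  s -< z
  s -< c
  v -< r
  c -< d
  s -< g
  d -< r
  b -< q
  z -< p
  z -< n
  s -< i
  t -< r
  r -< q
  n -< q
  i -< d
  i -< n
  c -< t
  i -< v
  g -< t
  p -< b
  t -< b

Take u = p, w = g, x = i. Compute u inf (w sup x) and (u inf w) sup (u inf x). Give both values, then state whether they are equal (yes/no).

w sup x = v, so u inf (w sup x) = p inf v = s.
u inf w = s and u inf x = s, so (u inf w) sup (u inf x) = s sup s = s.
Equal: yes.

s; s; yes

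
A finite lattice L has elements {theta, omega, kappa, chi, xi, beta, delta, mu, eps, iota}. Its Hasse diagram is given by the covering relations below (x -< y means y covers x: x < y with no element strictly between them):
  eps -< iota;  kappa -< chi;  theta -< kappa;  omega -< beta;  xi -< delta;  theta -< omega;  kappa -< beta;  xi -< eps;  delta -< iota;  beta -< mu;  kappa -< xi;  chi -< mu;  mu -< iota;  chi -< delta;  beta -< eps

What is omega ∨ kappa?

beta

Common upper bounds of {omega, kappa}: beta, eps, iota, mu.
The least among these is beta.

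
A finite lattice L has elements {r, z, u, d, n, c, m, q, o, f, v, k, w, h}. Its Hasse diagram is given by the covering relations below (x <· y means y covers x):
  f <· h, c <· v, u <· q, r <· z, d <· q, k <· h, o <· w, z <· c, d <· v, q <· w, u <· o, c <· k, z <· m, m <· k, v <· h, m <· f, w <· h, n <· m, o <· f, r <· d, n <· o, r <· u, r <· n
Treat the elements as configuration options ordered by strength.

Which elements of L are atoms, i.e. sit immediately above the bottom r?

d, n, u, z

The atoms are exactly the elements that cover r: d, n, u, z.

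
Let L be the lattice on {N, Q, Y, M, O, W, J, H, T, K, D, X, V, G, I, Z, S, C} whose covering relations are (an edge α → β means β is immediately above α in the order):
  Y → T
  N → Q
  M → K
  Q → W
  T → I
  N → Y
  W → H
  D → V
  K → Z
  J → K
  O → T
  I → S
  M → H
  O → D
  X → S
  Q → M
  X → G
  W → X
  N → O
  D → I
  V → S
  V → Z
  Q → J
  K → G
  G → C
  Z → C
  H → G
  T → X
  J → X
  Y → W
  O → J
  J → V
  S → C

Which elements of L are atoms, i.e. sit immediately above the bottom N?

O, Q, Y

The atoms are exactly the elements that cover N: O, Q, Y.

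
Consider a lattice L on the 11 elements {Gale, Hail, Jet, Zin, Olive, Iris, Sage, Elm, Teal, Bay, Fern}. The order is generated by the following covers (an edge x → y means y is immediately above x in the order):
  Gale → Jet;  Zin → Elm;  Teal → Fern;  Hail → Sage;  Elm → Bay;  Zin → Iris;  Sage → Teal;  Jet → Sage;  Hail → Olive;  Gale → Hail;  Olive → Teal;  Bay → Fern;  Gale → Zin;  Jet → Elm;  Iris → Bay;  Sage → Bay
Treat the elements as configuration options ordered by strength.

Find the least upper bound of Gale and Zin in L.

Zin

Common upper bounds of {Gale, Zin}: Bay, Elm, Fern, Iris, Zin.
The least among these is Zin.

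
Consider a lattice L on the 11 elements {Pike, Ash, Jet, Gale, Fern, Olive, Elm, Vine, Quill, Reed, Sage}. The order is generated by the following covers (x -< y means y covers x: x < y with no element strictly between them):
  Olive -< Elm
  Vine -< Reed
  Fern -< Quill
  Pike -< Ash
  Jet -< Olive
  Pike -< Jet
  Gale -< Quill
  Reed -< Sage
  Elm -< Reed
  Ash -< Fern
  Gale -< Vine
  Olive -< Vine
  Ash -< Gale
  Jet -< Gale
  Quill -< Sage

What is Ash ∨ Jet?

Common upper bounds of {Ash, Jet}: Gale, Quill, Reed, Sage, Vine.
The least among these is Gale.

Gale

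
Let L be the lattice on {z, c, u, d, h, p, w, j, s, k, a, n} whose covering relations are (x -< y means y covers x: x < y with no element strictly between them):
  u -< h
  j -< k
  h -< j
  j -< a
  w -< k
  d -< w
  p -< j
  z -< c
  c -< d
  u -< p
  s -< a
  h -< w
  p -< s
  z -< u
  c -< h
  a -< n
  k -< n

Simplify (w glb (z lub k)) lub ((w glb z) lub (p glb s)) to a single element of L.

z ∨ k = k
w ∧ k = w
w ∧ z = z
p ∧ s = p
z ∨ p = p
w ∨ p = k

k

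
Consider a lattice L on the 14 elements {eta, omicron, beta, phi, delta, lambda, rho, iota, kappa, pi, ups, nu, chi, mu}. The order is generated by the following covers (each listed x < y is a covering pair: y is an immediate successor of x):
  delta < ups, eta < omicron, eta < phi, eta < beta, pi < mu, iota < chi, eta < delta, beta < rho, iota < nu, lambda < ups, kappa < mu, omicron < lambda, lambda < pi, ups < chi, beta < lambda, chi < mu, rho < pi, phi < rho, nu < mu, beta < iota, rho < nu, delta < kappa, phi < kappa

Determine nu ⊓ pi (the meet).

Common lower bounds of {nu, pi}: beta, eta, phi, rho.
The greatest among these is rho.

rho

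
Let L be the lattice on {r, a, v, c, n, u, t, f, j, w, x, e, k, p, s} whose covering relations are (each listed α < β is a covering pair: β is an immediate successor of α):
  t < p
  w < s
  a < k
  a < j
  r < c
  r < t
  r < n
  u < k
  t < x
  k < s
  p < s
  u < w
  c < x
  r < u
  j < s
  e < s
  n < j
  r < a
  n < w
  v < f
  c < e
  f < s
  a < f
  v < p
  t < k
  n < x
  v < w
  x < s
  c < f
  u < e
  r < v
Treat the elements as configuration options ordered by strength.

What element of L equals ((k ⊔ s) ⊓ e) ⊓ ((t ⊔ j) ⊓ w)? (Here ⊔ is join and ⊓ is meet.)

k ∨ s = s
s ∧ e = e
t ∨ j = s
s ∧ w = w
e ∧ w = u

u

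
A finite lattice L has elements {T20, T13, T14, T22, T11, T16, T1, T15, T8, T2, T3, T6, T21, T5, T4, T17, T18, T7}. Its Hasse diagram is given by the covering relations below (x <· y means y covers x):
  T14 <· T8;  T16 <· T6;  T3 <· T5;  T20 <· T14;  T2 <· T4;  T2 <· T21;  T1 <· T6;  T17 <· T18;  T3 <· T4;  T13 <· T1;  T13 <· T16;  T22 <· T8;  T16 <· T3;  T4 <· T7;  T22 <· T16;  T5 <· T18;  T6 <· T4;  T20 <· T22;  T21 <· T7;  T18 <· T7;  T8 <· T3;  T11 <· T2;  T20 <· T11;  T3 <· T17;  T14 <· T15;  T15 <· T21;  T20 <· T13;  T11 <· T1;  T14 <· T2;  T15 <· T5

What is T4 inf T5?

Common lower bounds of {T4, T5}: T13, T14, T16, T20, T22, T3, T8.
The greatest among these is T3.

T3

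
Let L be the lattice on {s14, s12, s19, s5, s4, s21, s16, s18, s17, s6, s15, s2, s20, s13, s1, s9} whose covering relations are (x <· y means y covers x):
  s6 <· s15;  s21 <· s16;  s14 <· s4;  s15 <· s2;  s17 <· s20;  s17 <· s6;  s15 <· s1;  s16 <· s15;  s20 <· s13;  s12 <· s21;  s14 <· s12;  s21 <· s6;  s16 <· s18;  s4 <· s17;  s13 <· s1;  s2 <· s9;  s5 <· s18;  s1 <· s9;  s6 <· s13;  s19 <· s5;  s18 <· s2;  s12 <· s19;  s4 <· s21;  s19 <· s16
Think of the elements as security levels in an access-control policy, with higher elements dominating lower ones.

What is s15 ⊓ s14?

Common lower bounds of {s15, s14}: s14.
The greatest among these is s14.

s14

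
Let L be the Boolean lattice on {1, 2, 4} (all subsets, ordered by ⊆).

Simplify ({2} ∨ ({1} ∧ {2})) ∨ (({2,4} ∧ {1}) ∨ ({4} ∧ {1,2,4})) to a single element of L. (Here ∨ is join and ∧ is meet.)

{1} ∧ {2} = ∅
{2} ∨ ∅ = {2}
{2,4} ∧ {1} = ∅
{4} ∧ {1,2,4} = {4}
∅ ∨ {4} = {4}
{2} ∨ {4} = {2,4}

{2,4}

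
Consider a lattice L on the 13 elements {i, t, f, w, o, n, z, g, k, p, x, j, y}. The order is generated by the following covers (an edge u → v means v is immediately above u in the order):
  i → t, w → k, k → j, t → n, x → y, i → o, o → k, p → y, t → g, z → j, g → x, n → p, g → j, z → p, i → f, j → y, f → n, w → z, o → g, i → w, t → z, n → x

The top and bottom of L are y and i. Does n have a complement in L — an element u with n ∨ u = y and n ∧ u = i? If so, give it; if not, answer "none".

Need u with n ∨ u = y and n ∧ u = i.
Checking each element gives: k.

k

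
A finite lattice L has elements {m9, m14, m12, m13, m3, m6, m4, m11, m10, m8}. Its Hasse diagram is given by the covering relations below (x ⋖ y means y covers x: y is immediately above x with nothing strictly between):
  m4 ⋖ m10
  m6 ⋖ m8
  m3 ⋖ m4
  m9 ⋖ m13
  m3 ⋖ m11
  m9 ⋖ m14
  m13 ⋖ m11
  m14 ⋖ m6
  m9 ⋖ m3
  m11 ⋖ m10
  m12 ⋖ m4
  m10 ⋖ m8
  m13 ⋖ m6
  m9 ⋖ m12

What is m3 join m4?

Common upper bounds of {m3, m4}: m10, m4, m8.
The least among these is m4.

m4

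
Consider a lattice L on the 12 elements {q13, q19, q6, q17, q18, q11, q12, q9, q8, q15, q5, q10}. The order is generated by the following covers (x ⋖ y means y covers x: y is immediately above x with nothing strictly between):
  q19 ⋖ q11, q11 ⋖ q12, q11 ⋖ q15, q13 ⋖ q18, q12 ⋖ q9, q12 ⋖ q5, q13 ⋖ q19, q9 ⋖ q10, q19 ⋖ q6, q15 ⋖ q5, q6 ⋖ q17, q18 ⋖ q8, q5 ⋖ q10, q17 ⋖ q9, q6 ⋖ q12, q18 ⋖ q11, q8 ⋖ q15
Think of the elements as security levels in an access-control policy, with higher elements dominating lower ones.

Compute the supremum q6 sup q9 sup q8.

Common upper bounds of {q6, q9, q8}: q10.
The least among these is q10.

q10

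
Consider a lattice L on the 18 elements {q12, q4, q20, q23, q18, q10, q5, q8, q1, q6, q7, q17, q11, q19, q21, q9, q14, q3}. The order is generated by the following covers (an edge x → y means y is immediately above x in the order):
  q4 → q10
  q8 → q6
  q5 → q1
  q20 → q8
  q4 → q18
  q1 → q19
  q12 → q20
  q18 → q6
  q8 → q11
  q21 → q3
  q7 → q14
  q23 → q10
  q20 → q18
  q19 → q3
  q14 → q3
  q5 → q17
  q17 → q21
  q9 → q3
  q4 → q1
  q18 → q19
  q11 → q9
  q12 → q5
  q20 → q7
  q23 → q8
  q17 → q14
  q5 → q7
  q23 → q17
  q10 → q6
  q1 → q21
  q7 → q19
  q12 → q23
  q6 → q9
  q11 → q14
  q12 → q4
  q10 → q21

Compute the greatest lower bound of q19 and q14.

Common lower bounds of {q19, q14}: q12, q20, q5, q7.
The greatest among these is q7.

q7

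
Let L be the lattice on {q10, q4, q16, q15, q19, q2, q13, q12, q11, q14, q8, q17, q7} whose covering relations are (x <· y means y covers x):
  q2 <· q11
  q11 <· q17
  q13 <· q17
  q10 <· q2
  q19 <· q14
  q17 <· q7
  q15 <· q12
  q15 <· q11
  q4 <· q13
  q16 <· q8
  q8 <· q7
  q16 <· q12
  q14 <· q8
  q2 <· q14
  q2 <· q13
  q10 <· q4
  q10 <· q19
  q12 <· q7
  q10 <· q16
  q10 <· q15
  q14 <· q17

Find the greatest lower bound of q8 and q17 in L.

Common lower bounds of {q8, q17}: q10, q14, q19, q2.
The greatest among these is q14.

q14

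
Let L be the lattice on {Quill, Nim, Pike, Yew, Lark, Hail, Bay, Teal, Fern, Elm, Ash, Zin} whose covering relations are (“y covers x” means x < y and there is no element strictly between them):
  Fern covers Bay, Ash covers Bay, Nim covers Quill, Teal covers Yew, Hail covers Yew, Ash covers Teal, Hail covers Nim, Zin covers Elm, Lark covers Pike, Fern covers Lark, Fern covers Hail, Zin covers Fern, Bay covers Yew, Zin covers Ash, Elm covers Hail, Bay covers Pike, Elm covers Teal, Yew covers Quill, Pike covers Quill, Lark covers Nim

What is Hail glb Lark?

Nim

Common lower bounds of {Hail, Lark}: Nim, Quill.
The greatest among these is Nim.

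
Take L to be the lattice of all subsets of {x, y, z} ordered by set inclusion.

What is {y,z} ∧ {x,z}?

Under ⊆, meet is intersection: {y,z} ∩ {x,z} = {z}.

{z}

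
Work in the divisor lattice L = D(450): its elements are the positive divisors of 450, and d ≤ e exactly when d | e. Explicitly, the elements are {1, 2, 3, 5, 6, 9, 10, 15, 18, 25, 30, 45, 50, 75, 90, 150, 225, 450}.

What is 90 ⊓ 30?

In the divisibility order, the meet is the greatest common divisor: gcd(90, 30) = 30.

30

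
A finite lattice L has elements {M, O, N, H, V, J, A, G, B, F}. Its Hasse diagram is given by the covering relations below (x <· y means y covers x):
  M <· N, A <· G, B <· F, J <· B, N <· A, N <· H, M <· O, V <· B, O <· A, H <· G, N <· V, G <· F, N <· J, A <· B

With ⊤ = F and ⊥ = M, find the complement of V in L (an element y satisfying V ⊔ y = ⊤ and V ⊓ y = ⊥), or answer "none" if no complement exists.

For every candidate y, either V ∨ y ≠ F or V ∧ y ≠ M; no complement exists.

none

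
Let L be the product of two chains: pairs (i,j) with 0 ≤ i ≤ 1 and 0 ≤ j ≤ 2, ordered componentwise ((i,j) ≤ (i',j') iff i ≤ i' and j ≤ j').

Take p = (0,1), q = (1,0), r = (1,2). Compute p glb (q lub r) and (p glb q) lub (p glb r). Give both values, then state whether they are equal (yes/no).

q lub r = (1,2), so p glb (q lub r) = (0,1) glb (1,2) = (0,1).
p glb q = (0,0) and p glb r = (0,1), so (p glb q) lub (p glb r) = (0,0) lub (0,1) = (0,1).
Equal: yes.

(0,1); (0,1); yes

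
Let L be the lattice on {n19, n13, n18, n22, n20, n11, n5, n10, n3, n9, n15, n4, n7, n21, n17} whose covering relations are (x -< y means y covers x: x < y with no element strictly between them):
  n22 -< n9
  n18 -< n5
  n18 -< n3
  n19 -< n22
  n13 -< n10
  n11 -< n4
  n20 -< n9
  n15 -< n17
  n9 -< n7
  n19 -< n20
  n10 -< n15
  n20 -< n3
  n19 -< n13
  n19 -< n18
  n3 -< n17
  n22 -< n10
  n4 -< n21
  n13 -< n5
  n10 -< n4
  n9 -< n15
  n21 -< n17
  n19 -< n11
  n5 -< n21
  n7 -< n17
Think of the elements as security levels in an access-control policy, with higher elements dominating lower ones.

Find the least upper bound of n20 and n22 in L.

Common upper bounds of {n20, n22}: n15, n17, n7, n9.
The least among these is n9.

n9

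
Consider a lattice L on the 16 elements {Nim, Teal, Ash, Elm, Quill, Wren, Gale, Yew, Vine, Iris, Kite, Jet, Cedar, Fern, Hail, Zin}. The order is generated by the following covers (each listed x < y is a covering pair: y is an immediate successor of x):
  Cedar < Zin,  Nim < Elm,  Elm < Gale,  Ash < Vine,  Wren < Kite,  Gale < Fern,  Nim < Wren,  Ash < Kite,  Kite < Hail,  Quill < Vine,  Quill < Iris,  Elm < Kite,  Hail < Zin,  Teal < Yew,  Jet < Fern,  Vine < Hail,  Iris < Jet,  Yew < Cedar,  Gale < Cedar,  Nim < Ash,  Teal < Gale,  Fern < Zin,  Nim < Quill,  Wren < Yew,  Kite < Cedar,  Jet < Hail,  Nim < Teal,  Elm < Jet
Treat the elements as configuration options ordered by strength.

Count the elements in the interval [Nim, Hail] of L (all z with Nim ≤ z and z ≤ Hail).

10

The interval [Nim, Hail] = {Ash, Elm, Hail, Iris, Jet, Kite, Nim, Quill, Vine, Wren}, which has 10 elements.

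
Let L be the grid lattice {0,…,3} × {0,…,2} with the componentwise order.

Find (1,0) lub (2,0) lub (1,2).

(2,2)

In a product of chains, the join is componentwise max, giving (2,2).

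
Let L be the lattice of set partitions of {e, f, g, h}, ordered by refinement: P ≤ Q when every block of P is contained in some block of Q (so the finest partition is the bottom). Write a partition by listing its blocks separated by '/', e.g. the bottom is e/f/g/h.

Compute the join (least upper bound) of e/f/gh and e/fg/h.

e/fgh

The join of e/f/gh and e/fg/h merges any blocks that overlap across the partitions, giving e/fgh.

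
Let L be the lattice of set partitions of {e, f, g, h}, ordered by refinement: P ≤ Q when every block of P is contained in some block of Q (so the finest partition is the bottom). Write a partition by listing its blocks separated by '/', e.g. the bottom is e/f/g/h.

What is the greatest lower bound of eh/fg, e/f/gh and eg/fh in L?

The meet (common refinement) of eh/fg, e/f/gh, eg/fh intersects blocks pairwise, giving e/f/g/h.

e/f/g/h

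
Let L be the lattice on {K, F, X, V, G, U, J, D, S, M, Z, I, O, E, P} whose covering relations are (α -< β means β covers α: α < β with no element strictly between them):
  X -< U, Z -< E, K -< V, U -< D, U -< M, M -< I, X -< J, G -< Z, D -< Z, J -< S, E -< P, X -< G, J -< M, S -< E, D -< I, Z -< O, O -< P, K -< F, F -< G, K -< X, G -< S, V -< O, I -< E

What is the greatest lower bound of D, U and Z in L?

Common lower bounds of {D, U, Z}: K, U, X.
The greatest among these is U.

U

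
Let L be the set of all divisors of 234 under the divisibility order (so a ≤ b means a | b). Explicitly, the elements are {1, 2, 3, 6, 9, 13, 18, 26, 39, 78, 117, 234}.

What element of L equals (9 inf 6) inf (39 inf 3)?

9 ∧ 6 = 3
39 ∧ 3 = 3
3 ∧ 3 = 3

3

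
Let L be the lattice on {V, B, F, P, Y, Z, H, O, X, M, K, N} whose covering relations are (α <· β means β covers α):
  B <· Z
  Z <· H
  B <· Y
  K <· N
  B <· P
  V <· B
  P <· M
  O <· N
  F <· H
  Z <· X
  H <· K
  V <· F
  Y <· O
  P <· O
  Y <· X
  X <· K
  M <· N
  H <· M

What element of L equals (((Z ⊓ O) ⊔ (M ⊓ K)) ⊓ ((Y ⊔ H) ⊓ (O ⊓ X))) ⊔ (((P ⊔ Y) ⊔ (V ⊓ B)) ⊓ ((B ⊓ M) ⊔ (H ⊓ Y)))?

B

Z ∧ O = B
M ∧ K = H
B ∨ H = H
Y ∨ H = K
O ∧ X = Y
K ∧ Y = Y
H ∧ Y = B
P ∨ Y = O
V ∧ B = V
O ∨ V = O
B ∧ M = B
H ∧ Y = B
B ∨ B = B
O ∧ B = B
B ∨ B = B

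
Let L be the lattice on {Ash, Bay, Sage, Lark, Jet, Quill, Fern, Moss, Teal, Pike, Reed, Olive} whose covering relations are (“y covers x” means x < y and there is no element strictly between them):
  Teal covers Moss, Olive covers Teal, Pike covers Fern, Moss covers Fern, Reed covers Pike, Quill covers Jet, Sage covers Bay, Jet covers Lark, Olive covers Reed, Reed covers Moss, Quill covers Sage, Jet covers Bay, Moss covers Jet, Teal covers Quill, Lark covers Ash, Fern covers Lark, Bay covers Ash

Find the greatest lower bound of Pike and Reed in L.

Common lower bounds of {Pike, Reed}: Ash, Fern, Lark, Pike.
The greatest among these is Pike.

Pike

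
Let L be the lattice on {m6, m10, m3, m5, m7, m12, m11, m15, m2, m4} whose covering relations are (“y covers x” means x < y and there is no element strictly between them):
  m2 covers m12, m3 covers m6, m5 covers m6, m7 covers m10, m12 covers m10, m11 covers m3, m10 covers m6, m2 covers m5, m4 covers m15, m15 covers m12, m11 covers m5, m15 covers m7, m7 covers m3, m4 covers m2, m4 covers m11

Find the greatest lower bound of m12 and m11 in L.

m6

Common lower bounds of {m12, m11}: m6.
The greatest among these is m6.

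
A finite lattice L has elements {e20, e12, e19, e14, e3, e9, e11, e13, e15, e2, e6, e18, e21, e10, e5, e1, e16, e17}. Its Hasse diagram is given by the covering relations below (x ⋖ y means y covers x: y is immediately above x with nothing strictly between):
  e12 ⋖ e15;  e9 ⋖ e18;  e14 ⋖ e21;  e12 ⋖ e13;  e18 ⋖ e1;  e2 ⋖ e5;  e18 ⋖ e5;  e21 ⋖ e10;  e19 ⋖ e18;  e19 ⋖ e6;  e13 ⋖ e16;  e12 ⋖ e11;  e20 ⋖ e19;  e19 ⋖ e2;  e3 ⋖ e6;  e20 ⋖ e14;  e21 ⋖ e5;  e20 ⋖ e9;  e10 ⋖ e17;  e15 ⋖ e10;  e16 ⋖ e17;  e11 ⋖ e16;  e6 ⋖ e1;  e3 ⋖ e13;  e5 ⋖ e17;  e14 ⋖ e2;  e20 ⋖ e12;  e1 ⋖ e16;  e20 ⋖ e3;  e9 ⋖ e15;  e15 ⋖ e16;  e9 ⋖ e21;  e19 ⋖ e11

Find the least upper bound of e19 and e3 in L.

Common upper bounds of {e19, e3}: e1, e16, e17, e6.
The least among these is e6.

e6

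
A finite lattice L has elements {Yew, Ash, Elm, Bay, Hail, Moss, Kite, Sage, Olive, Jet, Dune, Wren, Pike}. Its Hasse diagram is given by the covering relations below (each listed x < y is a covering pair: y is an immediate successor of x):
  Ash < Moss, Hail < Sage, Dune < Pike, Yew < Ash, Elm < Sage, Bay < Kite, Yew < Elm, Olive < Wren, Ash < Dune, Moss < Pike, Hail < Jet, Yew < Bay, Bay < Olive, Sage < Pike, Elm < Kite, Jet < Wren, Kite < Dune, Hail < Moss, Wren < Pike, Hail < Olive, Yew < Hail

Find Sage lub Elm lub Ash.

Pike

Common upper bounds of {Sage, Elm, Ash}: Pike.
The least among these is Pike.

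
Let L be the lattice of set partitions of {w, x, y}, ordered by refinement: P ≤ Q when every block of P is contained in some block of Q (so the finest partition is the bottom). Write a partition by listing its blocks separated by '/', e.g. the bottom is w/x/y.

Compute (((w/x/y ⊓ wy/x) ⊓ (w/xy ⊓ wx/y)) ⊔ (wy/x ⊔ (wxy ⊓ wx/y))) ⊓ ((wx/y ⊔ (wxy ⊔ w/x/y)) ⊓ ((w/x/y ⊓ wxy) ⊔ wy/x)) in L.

w/x/y ∧ wy/x = w/x/y
w/xy ∧ wx/y = w/x/y
w/x/y ∧ w/x/y = w/x/y
wxy ∧ wx/y = wx/y
wy/x ∨ wx/y = wxy
w/x/y ∨ wxy = wxy
wxy ∨ w/x/y = wxy
wx/y ∨ wxy = wxy
w/x/y ∧ wxy = w/x/y
w/x/y ∨ wy/x = wy/x
wxy ∧ wy/x = wy/x
wxy ∧ wy/x = wy/x

wy/x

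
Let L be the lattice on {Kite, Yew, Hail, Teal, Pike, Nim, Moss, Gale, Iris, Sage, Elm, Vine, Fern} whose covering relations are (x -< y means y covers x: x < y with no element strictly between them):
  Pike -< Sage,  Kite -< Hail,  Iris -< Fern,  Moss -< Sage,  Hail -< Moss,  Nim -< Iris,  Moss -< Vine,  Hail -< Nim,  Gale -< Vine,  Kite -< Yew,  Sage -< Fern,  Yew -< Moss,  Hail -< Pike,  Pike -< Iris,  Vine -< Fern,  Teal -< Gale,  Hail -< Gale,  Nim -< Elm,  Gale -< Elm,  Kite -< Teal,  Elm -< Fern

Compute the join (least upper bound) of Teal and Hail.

Gale

Common upper bounds of {Teal, Hail}: Elm, Fern, Gale, Vine.
The least among these is Gale.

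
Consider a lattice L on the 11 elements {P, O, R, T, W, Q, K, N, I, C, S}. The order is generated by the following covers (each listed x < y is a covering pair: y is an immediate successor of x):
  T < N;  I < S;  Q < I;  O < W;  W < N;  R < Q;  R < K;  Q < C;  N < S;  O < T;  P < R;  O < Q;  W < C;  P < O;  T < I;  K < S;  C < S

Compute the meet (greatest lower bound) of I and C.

Q

Common lower bounds of {I, C}: O, P, Q, R.
The greatest among these is Q.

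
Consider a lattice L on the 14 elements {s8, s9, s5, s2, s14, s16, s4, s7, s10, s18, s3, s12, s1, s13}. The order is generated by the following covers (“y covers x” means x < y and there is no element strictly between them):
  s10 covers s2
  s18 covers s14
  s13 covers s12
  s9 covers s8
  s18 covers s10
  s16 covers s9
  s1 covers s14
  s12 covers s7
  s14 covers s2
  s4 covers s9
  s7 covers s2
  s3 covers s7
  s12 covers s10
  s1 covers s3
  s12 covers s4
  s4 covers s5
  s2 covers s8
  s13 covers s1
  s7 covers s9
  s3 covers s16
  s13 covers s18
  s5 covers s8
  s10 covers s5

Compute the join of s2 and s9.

Common upper bounds of {s2, s9}: s1, s12, s13, s3, s7.
The least among these is s7.

s7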